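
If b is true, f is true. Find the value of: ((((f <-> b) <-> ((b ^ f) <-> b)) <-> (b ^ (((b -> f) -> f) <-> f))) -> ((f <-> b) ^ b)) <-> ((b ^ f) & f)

f <-> b = T <-> T = T
b ^ f = T ^ T = F
(b ^ f) <-> b = F <-> T = F
(f <-> b) <-> ((b ^ f) <-> b) = T <-> F = F
b -> f = T -> T = T
(b -> f) -> f = T -> T = T
((b -> f) -> f) <-> f = T <-> T = T
b ^ (((b -> f) -> f) <-> f) = T ^ T = F
((f <-> b) <-> ((b ^ f) <-> b)) <-> (b ^ (((b -> f) -> f) <-> f)) = F <-> F = T
f <-> b = T <-> T = T
(f <-> b) ^ b = T ^ T = F
(((f <-> b) <-> ((b ^ f) <-> b)) <-> (b ^ (((b -> f) -> f) <-> f))) -> ((f <-> b) ^ b) = T -> F = F
b ^ f = T ^ T = F
(b ^ f) & f = F & T = F
((((f <-> b) <-> ((b ^ f) <-> b)) <-> (b ^ (((b -> f) -> f) <-> f))) -> ((f <-> b) ^ b)) <-> ((b ^ f) & f) = F <-> F = T

T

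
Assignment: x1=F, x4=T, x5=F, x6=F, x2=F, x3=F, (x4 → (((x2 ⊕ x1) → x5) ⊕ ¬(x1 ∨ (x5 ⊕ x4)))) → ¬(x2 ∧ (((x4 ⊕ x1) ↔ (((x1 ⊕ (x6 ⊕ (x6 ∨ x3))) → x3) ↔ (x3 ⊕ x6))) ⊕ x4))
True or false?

x2 ⊕ x1 = F ⊕ F = F
(x2 ⊕ x1) → x5 = F → F = T
x5 ⊕ x4 = F ⊕ T = T
x1 ∨ (x5 ⊕ x4) = F ∨ T = T
¬(x1 ∨ (x5 ⊕ x4)) = ¬T = F
((x2 ⊕ x1) → x5) ⊕ ¬(x1 ∨ (x5 ⊕ x4)) = T ⊕ F = T
x4 → (((x2 ⊕ x1) → x5) ⊕ ¬(x1 ∨ (x5 ⊕ x4))) = T → T = T
x4 ⊕ x1 = T ⊕ F = T
x6 ∨ x3 = F ∨ F = F
x6 ⊕ (x6 ∨ x3) = F ⊕ F = F
x1 ⊕ (x6 ⊕ (x6 ∨ x3)) = F ⊕ F = F
(x1 ⊕ (x6 ⊕ (x6 ∨ x3))) → x3 = F → F = T
x3 ⊕ x6 = F ⊕ F = F
((x1 ⊕ (x6 ⊕ (x6 ∨ x3))) → x3) ↔ (x3 ⊕ x6) = T ↔ F = F
(x4 ⊕ x1) ↔ (((x1 ⊕ (x6 ⊕ (x6 ∨ x3))) → x3) ↔ (x3 ⊕ x6)) = T ↔ F = F
((x4 ⊕ x1) ↔ (((x1 ⊕ (x6 ⊕ (x6 ∨ x3))) → x3) ↔ (x3 ⊕ x6))) ⊕ x4 = F ⊕ T = T
x2 ∧ (((x4 ⊕ x1) ↔ (((x1 ⊕ (x6 ⊕ (x6 ∨ x3))) → x3) ↔ (x3 ⊕ x6))) ⊕ x4) = F ∧ T = F
¬(x2 ∧ (((x4 ⊕ x1) ↔ (((x1 ⊕ (x6 ⊕ (x6 ∨ x3))) → x3) ↔ (x3 ⊕ x6))) ⊕ x4)) = ¬F = T
(x4 → (((x2 ⊕ x1) → x5) ⊕ ¬(x1 ∨ (x5 ⊕ x4)))) → ¬(x2 ∧ (((x4 ⊕ x1) ↔ (((x1 ⊕ (x6 ⊕ (x6 ∨ x3))) → x3) ↔ (x3 ⊕ x6))) ⊕ x4)) = T → T = T

T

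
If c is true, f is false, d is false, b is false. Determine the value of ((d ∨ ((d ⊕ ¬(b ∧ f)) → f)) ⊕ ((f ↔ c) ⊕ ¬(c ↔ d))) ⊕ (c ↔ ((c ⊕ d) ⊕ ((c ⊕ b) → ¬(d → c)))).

F

b ∧ f = F ∧ F = F
¬(b ∧ f) = ¬F = T
d ⊕ ¬(b ∧ f) = F ⊕ T = T
(d ⊕ ¬(b ∧ f)) → f = T → F = F
d ∨ ((d ⊕ ¬(b ∧ f)) → f) = F ∨ F = F
f ↔ c = F ↔ T = F
c ↔ d = T ↔ F = F
¬(c ↔ d) = ¬F = T
(f ↔ c) ⊕ ¬(c ↔ d) = F ⊕ T = T
(d ∨ ((d ⊕ ¬(b ∧ f)) → f)) ⊕ ((f ↔ c) ⊕ ¬(c ↔ d)) = F ⊕ T = T
c ⊕ d = T ⊕ F = T
c ⊕ b = T ⊕ F = T
d → c = F → T = T
¬(d → c) = ¬T = F
(c ⊕ b) → ¬(d → c) = T → F = F
(c ⊕ d) ⊕ ((c ⊕ b) → ¬(d → c)) = T ⊕ F = T
c ↔ ((c ⊕ d) ⊕ ((c ⊕ b) → ¬(d → c))) = T ↔ T = T
((d ∨ ((d ⊕ ¬(b ∧ f)) → f)) ⊕ ((f ↔ c) ⊕ ¬(c ↔ d))) ⊕ (c ↔ ((c ⊕ d) ⊕ ((c ⊕ b) → ¬(d → c)))) = T ⊕ T = F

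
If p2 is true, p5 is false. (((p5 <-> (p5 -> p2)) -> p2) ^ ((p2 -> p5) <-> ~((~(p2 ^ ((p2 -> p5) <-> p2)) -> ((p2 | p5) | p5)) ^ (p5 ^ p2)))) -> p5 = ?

p5 -> p2 = False -> True = True
p5 <-> (p5 -> p2) = False <-> True = False
(p5 <-> (p5 -> p2)) -> p2 = False -> True = True
p2 -> p5 = True -> False = False
p2 -> p5 = True -> False = False
(p2 -> p5) <-> p2 = False <-> True = False
p2 ^ ((p2 -> p5) <-> p2) = True ^ False = True
~(p2 ^ ((p2 -> p5) <-> p2)) = ~True = False
p2 | p5 = True | False = True
(p2 | p5) | p5 = True | False = True
~(p2 ^ ((p2 -> p5) <-> p2)) -> ((p2 | p5) | p5) = False -> True = True
p5 ^ p2 = False ^ True = True
(~(p2 ^ ((p2 -> p5) <-> p2)) -> ((p2 | p5) | p5)) ^ (p5 ^ p2) = True ^ True = False
~((~(p2 ^ ((p2 -> p5) <-> p2)) -> ((p2 | p5) | p5)) ^ (p5 ^ p2)) = ~False = True
(p2 -> p5) <-> ~((~(p2 ^ ((p2 -> p5) <-> p2)) -> ((p2 | p5) | p5)) ^ (p5 ^ p2)) = False <-> True = False
((p5 <-> (p5 -> p2)) -> p2) ^ ((p2 -> p5) <-> ~((~(p2 ^ ((p2 -> p5) <-> p2)) -> ((p2 | p5) | p5)) ^ (p5 ^ p2))) = True ^ False = True
(((p5 <-> (p5 -> p2)) -> p2) ^ ((p2 -> p5) <-> ~((~(p2 ^ ((p2 -> p5) <-> p2)) -> ((p2 | p5) | p5)) ^ (p5 ^ p2)))) -> p5 = True -> False = False

False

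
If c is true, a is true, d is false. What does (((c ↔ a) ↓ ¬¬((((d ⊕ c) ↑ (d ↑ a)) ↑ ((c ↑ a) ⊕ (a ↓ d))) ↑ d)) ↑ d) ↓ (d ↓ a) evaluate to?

False

c ↔ a = True ↔ True = True
d ⊕ c = False ⊕ True = True
d ↑ a = False ↑ True = True
(d ⊕ c) ↑ (d ↑ a) = True ↑ True = False
c ↑ a = True ↑ True = False
a ↓ d = True ↓ False = False
(c ↑ a) ⊕ (a ↓ d) = False ⊕ False = False
((d ⊕ c) ↑ (d ↑ a)) ↑ ((c ↑ a) ⊕ (a ↓ d)) = False ↑ False = True
(((d ⊕ c) ↑ (d ↑ a)) ↑ ((c ↑ a) ⊕ (a ↓ d))) ↑ d = True ↑ False = True
¬((((d ⊕ c) ↑ (d ↑ a)) ↑ ((c ↑ a) ⊕ (a ↓ d))) ↑ d) = ¬True = False
¬¬((((d ⊕ c) ↑ (d ↑ a)) ↑ ((c ↑ a) ⊕ (a ↓ d))) ↑ d) = ¬False = True
(c ↔ a) ↓ ¬¬((((d ⊕ c) ↑ (d ↑ a)) ↑ ((c ↑ a) ⊕ (a ↓ d))) ↑ d) = True ↓ True = False
((c ↔ a) ↓ ¬¬((((d ⊕ c) ↑ (d ↑ a)) ↑ ((c ↑ a) ⊕ (a ↓ d))) ↑ d)) ↑ d = False ↑ False = True
d ↓ a = False ↓ True = False
(((c ↔ a) ↓ ¬¬((((d ⊕ c) ↑ (d ↑ a)) ↑ ((c ↑ a) ⊕ (a ↓ d))) ↑ d)) ↑ d) ↓ (d ↓ a) = True ↓ False = False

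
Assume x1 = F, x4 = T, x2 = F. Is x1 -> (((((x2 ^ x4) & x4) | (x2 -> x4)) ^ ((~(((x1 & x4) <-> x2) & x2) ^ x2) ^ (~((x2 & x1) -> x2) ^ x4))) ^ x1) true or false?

Substituting x1=F, x4=T, x2=F:
x2 ^ x4 = F ^ T = T
(x2 ^ x4) & x4 = T & T = T
x2 -> x4 = F -> T = T
((x2 ^ x4) & x4) | (x2 -> x4) = T | T = T
x1 & x4 = F & T = F
(x1 & x4) <-> x2 = F <-> F = T
((x1 & x4) <-> x2) & x2 = T & F = F
~(((x1 & x4) <-> x2) & x2) = ~F = T
~(((x1 & x4) <-> x2) & x2) ^ x2 = T ^ F = T
x2 & x1 = F & F = F
(x2 & x1) -> x2 = F -> F = T
~((x2 & x1) -> x2) = ~T = F
~((x2 & x1) -> x2) ^ x4 = F ^ T = T
(~(((x1 & x4) <-> x2) & x2) ^ x2) ^ (~((x2 & x1) -> x2) ^ x4) = T ^ T = F
(((x2 ^ x4) & x4) | (x2 -> x4)) ^ ((~(((x1 & x4) <-> x2) & x2) ^ x2) ^ (~((x2 & x1) -> x2) ^ x4)) = T ^ F = T
((((x2 ^ x4) & x4) | (x2 -> x4)) ^ ((~(((x1 & x4) <-> x2) & x2) ^ x2) ^ (~((x2 & x1) -> x2) ^ x4))) ^ x1 = T ^ F = T
x1 -> (((((x2 ^ x4) & x4) | (x2 -> x4)) ^ ((~(((x1 & x4) <-> x2) & x2) ^ x2) ^ (~((x2 & x1) -> x2) ^ x4))) ^ x1) = F -> T = T

T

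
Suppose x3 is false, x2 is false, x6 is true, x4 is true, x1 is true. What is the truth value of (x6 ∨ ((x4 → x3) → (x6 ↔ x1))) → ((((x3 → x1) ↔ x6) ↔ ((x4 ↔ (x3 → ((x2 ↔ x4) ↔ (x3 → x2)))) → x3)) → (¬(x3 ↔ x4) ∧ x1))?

Substituting x3=False, x2=False, x6=True, x4=True, x1=True:
x4 → x3 = True → False = False
x6 ↔ x1 = True ↔ True = True
(x4 → x3) → (x6 ↔ x1) = False → True = True
x6 ∨ ((x4 → x3) → (x6 ↔ x1)) = True ∨ True = True
x3 → x1 = False → True = True
(x3 → x1) ↔ x6 = True ↔ True = True
x2 ↔ x4 = False ↔ True = False
x3 → x2 = False → False = True
(x2 ↔ x4) ↔ (x3 → x2) = False ↔ True = False
x3 → ((x2 ↔ x4) ↔ (x3 → x2)) = False → False = True
x4 ↔ (x3 → ((x2 ↔ x4) ↔ (x3 → x2))) = True ↔ True = True
(x4 ↔ (x3 → ((x2 ↔ x4) ↔ (x3 → x2)))) → x3 = True → False = False
((x3 → x1) ↔ x6) ↔ ((x4 ↔ (x3 → ((x2 ↔ x4) ↔ (x3 → x2)))) → x3) = True ↔ False = False
x3 ↔ x4 = False ↔ True = False
¬(x3 ↔ x4) = ¬False = True
¬(x3 ↔ x4) ∧ x1 = True ∧ True = True
(((x3 → x1) ↔ x6) ↔ ((x4 ↔ (x3 → ((x2 ↔ x4) ↔ (x3 → x2)))) → x3)) → (¬(x3 ↔ x4) ∧ x1) = False → True = True
(x6 ∨ ((x4 → x3) → (x6 ↔ x1))) → ((((x3 → x1) ↔ x6) ↔ ((x4 ↔ (x3 → ((x2 ↔ x4) ↔ (x3 → x2)))) → x3)) → (¬(x3 ↔ x4) ∧ x1)) = True → True = True

True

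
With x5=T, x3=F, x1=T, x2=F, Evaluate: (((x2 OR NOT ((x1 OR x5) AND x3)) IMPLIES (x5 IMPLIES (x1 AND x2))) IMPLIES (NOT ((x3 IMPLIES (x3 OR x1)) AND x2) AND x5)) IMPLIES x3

x1 OR x5 = T OR T = T
(x1 OR x5) AND x3 = T AND F = F
NOT ((x1 OR x5) AND x3) = NOT F = T
x2 OR NOT ((x1 OR x5) AND x3) = F OR T = T
x1 AND x2 = T AND F = F
x5 IMPLIES (x1 AND x2) = T IMPLIES F = F
(x2 OR NOT ((x1 OR x5) AND x3)) IMPLIES (x5 IMPLIES (x1 AND x2)) = T IMPLIES F = F
x3 OR x1 = F OR T = T
x3 IMPLIES (x3 OR x1) = F IMPLIES T = T
(x3 IMPLIES (x3 OR x1)) AND x2 = T AND F = F
NOT ((x3 IMPLIES (x3 OR x1)) AND x2) = NOT F = T
NOT ((x3 IMPLIES (x3 OR x1)) AND x2) AND x5 = T AND T = T
((x2 OR NOT ((x1 OR x5) AND x3)) IMPLIES (x5 IMPLIES (x1 AND x2))) IMPLIES (NOT ((x3 IMPLIES (x3 OR x1)) AND x2) AND x5) = F IMPLIES T = T
(((x2 OR NOT ((x1 OR x5) AND x3)) IMPLIES (x5 IMPLIES (x1 AND x2))) IMPLIES (NOT ((x3 IMPLIES (x3 OR x1)) AND x2) AND x5)) IMPLIES x3 = T IMPLIES F = F

F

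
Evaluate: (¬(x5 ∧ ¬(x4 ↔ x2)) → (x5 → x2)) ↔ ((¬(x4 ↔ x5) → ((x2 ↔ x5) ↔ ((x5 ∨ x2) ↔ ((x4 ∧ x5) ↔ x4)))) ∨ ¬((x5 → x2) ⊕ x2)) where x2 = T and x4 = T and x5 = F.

T

x4 ↔ x2 = T ↔ T = T
¬(x4 ↔ x2) = ¬T = F
x5 ∧ ¬(x4 ↔ x2) = F ∧ F = F
¬(x5 ∧ ¬(x4 ↔ x2)) = ¬F = T
x5 → x2 = F → T = T
¬(x5 ∧ ¬(x4 ↔ x2)) → (x5 → x2) = T → T = T
x4 ↔ x5 = T ↔ F = F
¬(x4 ↔ x5) = ¬F = T
x2 ↔ x5 = T ↔ F = F
x5 ∨ x2 = F ∨ T = T
x4 ∧ x5 = T ∧ F = F
(x4 ∧ x5) ↔ x4 = F ↔ T = F
(x5 ∨ x2) ↔ ((x4 ∧ x5) ↔ x4) = T ↔ F = F
(x2 ↔ x5) ↔ ((x5 ∨ x2) ↔ ((x4 ∧ x5) ↔ x4)) = F ↔ F = T
¬(x4 ↔ x5) → ((x2 ↔ x5) ↔ ((x5 ∨ x2) ↔ ((x4 ∧ x5) ↔ x4))) = T → T = T
x5 → x2 = F → T = T
(x5 → x2) ⊕ x2 = T ⊕ T = F
¬((x5 → x2) ⊕ x2) = ¬F = T
(¬(x4 ↔ x5) → ((x2 ↔ x5) ↔ ((x5 ∨ x2) ↔ ((x4 ∧ x5) ↔ x4)))) ∨ ¬((x5 → x2) ⊕ x2) = T ∨ T = T
(¬(x5 ∧ ¬(x4 ↔ x2)) → (x5 → x2)) ↔ ((¬(x4 ↔ x5) → ((x2 ↔ x5) ↔ ((x5 ∨ x2) ↔ ((x4 ∧ x5) ↔ x4)))) ∨ ¬((x5 → x2) ⊕ x2)) = T ↔ T = T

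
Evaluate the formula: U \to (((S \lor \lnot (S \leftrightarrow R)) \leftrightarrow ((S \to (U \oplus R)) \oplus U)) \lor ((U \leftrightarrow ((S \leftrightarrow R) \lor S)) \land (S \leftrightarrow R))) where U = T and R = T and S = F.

F

S \leftrightarrow R = F \leftrightarrow T = F
\lnot (S \leftrightarrow R) = \lnot F = T
S \lor \lnot (S \leftrightarrow R) = F \lor T = T
U \oplus R = T \oplus T = F
S \to (U \oplus R) = F \to F = T
(S \to (U \oplus R)) \oplus U = T \oplus T = F
(S \lor \lnot (S \leftrightarrow R)) \leftrightarrow ((S \to (U \oplus R)) \oplus U) = T \leftrightarrow F = F
S \leftrightarrow R = F \leftrightarrow T = F
(S \leftrightarrow R) \lor S = F \lor F = F
U \leftrightarrow ((S \leftrightarrow R) \lor S) = T \leftrightarrow F = F
S \leftrightarrow R = F \leftrightarrow T = F
(U \leftrightarrow ((S \leftrightarrow R) \lor S)) \land (S \leftrightarrow R) = F \land F = F
((S \lor \lnot (S \leftrightarrow R)) \leftrightarrow ((S \to (U \oplus R)) \oplus U)) \lor ((U \leftrightarrow ((S \leftrightarrow R) \lor S)) \land (S \leftrightarrow R)) = F \lor F = F
U \to (((S \lor \lnot (S \leftrightarrow R)) \leftrightarrow ((S \to (U \oplus R)) \oplus U)) \lor ((U \leftrightarrow ((S \leftrightarrow R) \lor S)) \land (S \leftrightarrow R))) = T \to F = F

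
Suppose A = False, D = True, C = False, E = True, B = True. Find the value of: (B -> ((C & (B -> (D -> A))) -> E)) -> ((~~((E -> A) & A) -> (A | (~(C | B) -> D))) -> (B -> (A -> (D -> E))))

D -> A = True -> False = False
B -> (D -> A) = True -> False = False
C & (B -> (D -> A)) = False & False = False
(C & (B -> (D -> A))) -> E = False -> True = True
B -> ((C & (B -> (D -> A))) -> E) = True -> True = True
E -> A = True -> False = False
(E -> A) & A = False & False = False
~((E -> A) & A) = ~False = True
~~((E -> A) & A) = ~True = False
C | B = False | True = True
~(C | B) = ~True = False
~(C | B) -> D = False -> True = True
A | (~(C | B) -> D) = False | True = True
~~((E -> A) & A) -> (A | (~(C | B) -> D)) = False -> True = True
D -> E = True -> True = True
A -> (D -> E) = False -> True = True
B -> (A -> (D -> E)) = True -> True = True
(~~((E -> A) & A) -> (A | (~(C | B) -> D))) -> (B -> (A -> (D -> E))) = True -> True = True
(B -> ((C & (B -> (D -> A))) -> E)) -> ((~~((E -> A) & A) -> (A | (~(C | B) -> D))) -> (B -> (A -> (D -> E)))) = True -> True = True

True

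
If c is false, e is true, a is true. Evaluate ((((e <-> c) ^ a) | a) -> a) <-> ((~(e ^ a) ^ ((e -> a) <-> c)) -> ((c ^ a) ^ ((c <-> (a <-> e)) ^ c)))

T

e <-> c = T <-> F = F
(e <-> c) ^ a = F ^ T = T
((e <-> c) ^ a) | a = T | T = T
(((e <-> c) ^ a) | a) -> a = T -> T = T
e ^ a = T ^ T = F
~(e ^ a) = ~F = T
e -> a = T -> T = T
(e -> a) <-> c = T <-> F = F
~(e ^ a) ^ ((e -> a) <-> c) = T ^ F = T
c ^ a = F ^ T = T
a <-> e = T <-> T = T
c <-> (a <-> e) = F <-> T = F
(c <-> (a <-> e)) ^ c = F ^ F = F
(c ^ a) ^ ((c <-> (a <-> e)) ^ c) = T ^ F = T
(~(e ^ a) ^ ((e -> a) <-> c)) -> ((c ^ a) ^ ((c <-> (a <-> e)) ^ c)) = T -> T = T
((((e <-> c) ^ a) | a) -> a) <-> ((~(e ^ a) ^ ((e -> a) <-> c)) -> ((c ^ a) ^ ((c <-> (a <-> e)) ^ c))) = T <-> T = T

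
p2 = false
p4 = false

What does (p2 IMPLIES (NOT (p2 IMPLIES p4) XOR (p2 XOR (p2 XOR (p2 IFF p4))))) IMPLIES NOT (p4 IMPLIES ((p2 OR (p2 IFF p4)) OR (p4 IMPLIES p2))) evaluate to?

Substituting p2=false, p4=false:
p2 IMPLIES p4 = false IMPLIES false = true
NOT (p2 IMPLIES p4) = NOT true = false
p2 IFF p4 = false IFF false = true
p2 XOR (p2 IFF p4) = false XOR true = true
p2 XOR (p2 XOR (p2 IFF p4)) = false XOR true = true
NOT (p2 IMPLIES p4) XOR (p2 XOR (p2 XOR (p2 IFF p4))) = false XOR true = true
p2 IMPLIES (NOT (p2 IMPLIES p4) XOR (p2 XOR (p2 XOR (p2 IFF p4)))) = false IMPLIES true = true
p2 IFF p4 = false IFF false = true
p2 OR (p2 IFF p4) = false OR true = true
p4 IMPLIES p2 = false IMPLIES false = true
(p2 OR (p2 IFF p4)) OR (p4 IMPLIES p2) = true OR true = true
p4 IMPLIES ((p2 OR (p2 IFF p4)) OR (p4 IMPLIES p2)) = false IMPLIES true = true
NOT (p4 IMPLIES ((p2 OR (p2 IFF p4)) OR (p4 IMPLIES p2))) = NOT true = false
(p2 IMPLIES (NOT (p2 IMPLIES p4) XOR (p2 XOR (p2 XOR (p2 IFF p4))))) IMPLIES NOT (p4 IMPLIES ((p2 OR (p2 IFF p4)) OR (p4 IMPLIES p2))) = true IMPLIES false = false

false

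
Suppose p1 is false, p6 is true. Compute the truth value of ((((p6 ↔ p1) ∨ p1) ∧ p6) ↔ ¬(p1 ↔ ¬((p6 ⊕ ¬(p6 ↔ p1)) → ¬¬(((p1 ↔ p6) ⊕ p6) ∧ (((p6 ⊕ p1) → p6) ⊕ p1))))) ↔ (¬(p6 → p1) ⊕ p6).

False

p6 ↔ p1 = True ↔ False = False
(p6 ↔ p1) ∨ p1 = False ∨ False = False
((p6 ↔ p1) ∨ p1) ∧ p6 = False ∧ True = False
p6 ↔ p1 = True ↔ False = False
¬(p6 ↔ p1) = ¬False = True
p6 ⊕ ¬(p6 ↔ p1) = True ⊕ True = False
p1 ↔ p6 = False ↔ True = False
(p1 ↔ p6) ⊕ p6 = False ⊕ True = True
p6 ⊕ p1 = True ⊕ False = True
(p6 ⊕ p1) → p6 = True → True = True
((p6 ⊕ p1) → p6) ⊕ p1 = True ⊕ False = True
((p1 ↔ p6) ⊕ p6) ∧ (((p6 ⊕ p1) → p6) ⊕ p1) = True ∧ True = True
¬(((p1 ↔ p6) ⊕ p6) ∧ (((p6 ⊕ p1) → p6) ⊕ p1)) = ¬True = False
¬¬(((p1 ↔ p6) ⊕ p6) ∧ (((p6 ⊕ p1) → p6) ⊕ p1)) = ¬False = True
(p6 ⊕ ¬(p6 ↔ p1)) → ¬¬(((p1 ↔ p6) ⊕ p6) ∧ (((p6 ⊕ p1) → p6) ⊕ p1)) = False → True = True
¬((p6 ⊕ ¬(p6 ↔ p1)) → ¬¬(((p1 ↔ p6) ⊕ p6) ∧ (((p6 ⊕ p1) → p6) ⊕ p1))) = ¬True = False
p1 ↔ ¬((p6 ⊕ ¬(p6 ↔ p1)) → ¬¬(((p1 ↔ p6) ⊕ p6) ∧ (((p6 ⊕ p1) → p6) ⊕ p1))) = False ↔ False = True
¬(p1 ↔ ¬((p6 ⊕ ¬(p6 ↔ p1)) → ¬¬(((p1 ↔ p6) ⊕ p6) ∧ (((p6 ⊕ p1) → p6) ⊕ p1)))) = ¬True = False
(((p6 ↔ p1) ∨ p1) ∧ p6) ↔ ¬(p1 ↔ ¬((p6 ⊕ ¬(p6 ↔ p1)) → ¬¬(((p1 ↔ p6) ⊕ p6) ∧ (((p6 ⊕ p1) → p6) ⊕ p1)))) = False ↔ False = True
p6 → p1 = True → False = False
¬(p6 → p1) = ¬False = True
¬(p6 → p1) ⊕ p6 = True ⊕ True = False
((((p6 ↔ p1) ∨ p1) ∧ p6) ↔ ¬(p1 ↔ ¬((p6 ⊕ ¬(p6 ↔ p1)) → ¬¬(((p1 ↔ p6) ⊕ p6) ∧ (((p6 ⊕ p1) → p6) ⊕ p1))))) ↔ (¬(p6 → p1) ⊕ p6) = True ↔ False = False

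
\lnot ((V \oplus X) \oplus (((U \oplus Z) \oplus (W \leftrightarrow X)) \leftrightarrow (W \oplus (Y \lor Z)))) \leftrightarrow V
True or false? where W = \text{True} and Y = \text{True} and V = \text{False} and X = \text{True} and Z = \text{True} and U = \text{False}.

\text{False}

V \oplus X = \text{False} \oplus \text{True} = \text{True}
U \oplus Z = \text{False} \oplus \text{True} = \text{True}
W \leftrightarrow X = \text{True} \leftrightarrow \text{True} = \text{True}
(U \oplus Z) \oplus (W \leftrightarrow X) = \text{True} \oplus \text{True} = \text{False}
Y \lor Z = \text{True} \lor \text{True} = \text{True}
W \oplus (Y \lor Z) = \text{True} \oplus \text{True} = \text{False}
((U \oplus Z) \oplus (W \leftrightarrow X)) \leftrightarrow (W \oplus (Y \lor Z)) = \text{False} \leftrightarrow \text{False} = \text{True}
(V \oplus X) \oplus (((U \oplus Z) \oplus (W \leftrightarrow X)) \leftrightarrow (W \oplus (Y \lor Z))) = \text{True} \oplus \text{True} = \text{False}
\lnot ((V \oplus X) \oplus (((U \oplus Z) \oplus (W \leftrightarrow X)) \leftrightarrow (W \oplus (Y \lor Z)))) = \lnot \text{False} = \text{True}
\lnot ((V \oplus X) \oplus (((U \oplus Z) \oplus (W \leftrightarrow X)) \leftrightarrow (W \oplus (Y \lor Z)))) \leftrightarrow V = \text{True} \leftrightarrow \text{False} = \text{False}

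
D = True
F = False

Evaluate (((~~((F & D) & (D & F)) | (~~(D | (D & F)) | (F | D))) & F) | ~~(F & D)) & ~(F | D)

Substituting D=True, F=False:
F & D = False & True = False
D & F = True & False = False
(F & D) & (D & F) = False & False = False
~((F & D) & (D & F)) = ~False = True
~~((F & D) & (D & F)) = ~True = False
D & F = True & False = False
D | (D & F) = True | False = True
~(D | (D & F)) = ~True = False
~~(D | (D & F)) = ~False = True
F | D = False | True = True
~~(D | (D & F)) | (F | D) = True | True = True
~~((F & D) & (D & F)) | (~~(D | (D & F)) | (F | D)) = False | True = True
(~~((F & D) & (D & F)) | (~~(D | (D & F)) | (F | D))) & F = True & False = False
F & D = False & True = False
~(F & D) = ~False = True
~~(F & D) = ~True = False
((~~((F & D) & (D & F)) | (~~(D | (D & F)) | (F | D))) & F) | ~~(F & D) = False | False = False
F | D = False | True = True
~(F | D) = ~True = False
(((~~((F & D) & (D & F)) | (~~(D | (D & F)) | (F | D))) & F) | ~~(F & D)) & ~(F | D) = False & False = False

False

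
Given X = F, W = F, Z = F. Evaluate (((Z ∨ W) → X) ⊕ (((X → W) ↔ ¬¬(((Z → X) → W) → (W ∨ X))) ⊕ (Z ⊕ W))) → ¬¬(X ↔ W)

T

Substituting X=F, W=F, Z=F:
Z ∨ W = F ∨ F = F
(Z ∨ W) → X = F → F = T
X → W = F → F = T
Z → X = F → F = T
(Z → X) → W = T → F = F
W ∨ X = F ∨ F = F
((Z → X) → W) → (W ∨ X) = F → F = T
¬(((Z → X) → W) → (W ∨ X)) = ¬T = F
¬¬(((Z → X) → W) → (W ∨ X)) = ¬F = T
(X → W) ↔ ¬¬(((Z → X) → W) → (W ∨ X)) = T ↔ T = T
Z ⊕ W = F ⊕ F = F
((X → W) ↔ ¬¬(((Z → X) → W) → (W ∨ X))) ⊕ (Z ⊕ W) = T ⊕ F = T
((Z ∨ W) → X) ⊕ (((X → W) ↔ ¬¬(((Z → X) → W) → (W ∨ X))) ⊕ (Z ⊕ W)) = T ⊕ T = F
X ↔ W = F ↔ F = T
¬(X ↔ W) = ¬T = F
¬¬(X ↔ W) = ¬F = T
(((Z ∨ W) → X) ⊕ (((X → W) ↔ ¬¬(((Z → X) → W) → (W ∨ X))) ⊕ (Z ⊕ W))) → ¬¬(X ↔ W) = F → T = T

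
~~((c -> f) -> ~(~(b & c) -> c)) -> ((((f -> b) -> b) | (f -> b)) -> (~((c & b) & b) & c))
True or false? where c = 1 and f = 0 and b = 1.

0

c -> f = 1 -> 0 = 0
b & c = 1 & 1 = 1
~(b & c) = ~1 = 0
~(b & c) -> c = 0 -> 1 = 1
~(~(b & c) -> c) = ~1 = 0
(c -> f) -> ~(~(b & c) -> c) = 0 -> 0 = 1
~((c -> f) -> ~(~(b & c) -> c)) = ~1 = 0
~~((c -> f) -> ~(~(b & c) -> c)) = ~0 = 1
f -> b = 0 -> 1 = 1
(f -> b) -> b = 1 -> 1 = 1
f -> b = 0 -> 1 = 1
((f -> b) -> b) | (f -> b) = 1 | 1 = 1
c & b = 1 & 1 = 1
(c & b) & b = 1 & 1 = 1
~((c & b) & b) = ~1 = 0
~((c & b) & b) & c = 0 & 1 = 0
(((f -> b) -> b) | (f -> b)) -> (~((c & b) & b) & c) = 1 -> 0 = 0
~~((c -> f) -> ~(~(b & c) -> c)) -> ((((f -> b) -> b) | (f -> b)) -> (~((c & b) & b) & c)) = 1 -> 0 = 0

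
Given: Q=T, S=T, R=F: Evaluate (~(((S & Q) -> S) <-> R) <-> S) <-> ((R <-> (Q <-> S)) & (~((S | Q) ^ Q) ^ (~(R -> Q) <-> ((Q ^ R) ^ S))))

F

S & Q = T & T = T
(S & Q) -> S = T -> T = T
((S & Q) -> S) <-> R = T <-> F = F
~(((S & Q) -> S) <-> R) = ~F = T
~(((S & Q) -> S) <-> R) <-> S = T <-> T = T
Q <-> S = T <-> T = T
R <-> (Q <-> S) = F <-> T = F
S | Q = T | T = T
(S | Q) ^ Q = T ^ T = F
~((S | Q) ^ Q) = ~F = T
R -> Q = F -> T = T
~(R -> Q) = ~T = F
Q ^ R = T ^ F = T
(Q ^ R) ^ S = T ^ T = F
~(R -> Q) <-> ((Q ^ R) ^ S) = F <-> F = T
~((S | Q) ^ Q) ^ (~(R -> Q) <-> ((Q ^ R) ^ S)) = T ^ T = F
(R <-> (Q <-> S)) & (~((S | Q) ^ Q) ^ (~(R -> Q) <-> ((Q ^ R) ^ S))) = F & F = F
(~(((S & Q) -> S) <-> R) <-> S) <-> ((R <-> (Q <-> S)) & (~((S | Q) ^ Q) ^ (~(R -> Q) <-> ((Q ^ R) ^ S)))) = T <-> F = F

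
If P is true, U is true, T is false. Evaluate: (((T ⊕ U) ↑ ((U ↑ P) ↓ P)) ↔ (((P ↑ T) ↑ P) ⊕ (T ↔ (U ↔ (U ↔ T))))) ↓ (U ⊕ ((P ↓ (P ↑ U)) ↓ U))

T ⊕ U = False ⊕ True = True
U ↑ P = True ↑ True = False
(U ↑ P) ↓ P = False ↓ True = False
(T ⊕ U) ↑ ((U ↑ P) ↓ P) = True ↑ False = True
P ↑ T = True ↑ False = True
(P ↑ T) ↑ P = True ↑ True = False
U ↔ T = True ↔ False = False
U ↔ (U ↔ T) = True ↔ False = False
T ↔ (U ↔ (U ↔ T)) = False ↔ False = True
((P ↑ T) ↑ P) ⊕ (T ↔ (U ↔ (U ↔ T))) = False ⊕ True = True
((T ⊕ U) ↑ ((U ↑ P) ↓ P)) ↔ (((P ↑ T) ↑ P) ⊕ (T ↔ (U ↔ (U ↔ T)))) = True ↔ True = True
P ↑ U = True ↑ True = False
P ↓ (P ↑ U) = True ↓ False = False
(P ↓ (P ↑ U)) ↓ U = False ↓ True = False
U ⊕ ((P ↓ (P ↑ U)) ↓ U) = True ⊕ False = True
(((T ⊕ U) ↑ ((U ↑ P) ↓ P)) ↔ (((P ↑ T) ↑ P) ⊕ (T ↔ (U ↔ (U ↔ T))))) ↓ (U ⊕ ((P ↓ (P ↑ U)) ↓ U)) = True ↓ True = False

False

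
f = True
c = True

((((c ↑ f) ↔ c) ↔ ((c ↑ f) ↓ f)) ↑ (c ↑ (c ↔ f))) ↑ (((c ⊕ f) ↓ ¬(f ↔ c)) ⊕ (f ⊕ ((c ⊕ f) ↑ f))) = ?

False

Substituting f=True, c=True:
c ↑ f = True ↑ True = False
(c ↑ f) ↔ c = False ↔ True = False
c ↑ f = True ↑ True = False
(c ↑ f) ↓ f = False ↓ True = False
((c ↑ f) ↔ c) ↔ ((c ↑ f) ↓ f) = False ↔ False = True
c ↔ f = True ↔ True = True
c ↑ (c ↔ f) = True ↑ True = False
(((c ↑ f) ↔ c) ↔ ((c ↑ f) ↓ f)) ↑ (c ↑ (c ↔ f)) = True ↑ False = True
c ⊕ f = True ⊕ True = False
f ↔ c = True ↔ True = True
¬(f ↔ c) = ¬True = False
(c ⊕ f) ↓ ¬(f ↔ c) = False ↓ False = True
c ⊕ f = True ⊕ True = False
(c ⊕ f) ↑ f = False ↑ True = True
f ⊕ ((c ⊕ f) ↑ f) = True ⊕ True = False
((c ⊕ f) ↓ ¬(f ↔ c)) ⊕ (f ⊕ ((c ⊕ f) ↑ f)) = True ⊕ False = True
((((c ↑ f) ↔ c) ↔ ((c ↑ f) ↓ f)) ↑ (c ↑ (c ↔ f))) ↑ (((c ⊕ f) ↓ ¬(f ↔ c)) ⊕ (f ⊕ ((c ⊕ f) ↑ f))) = True ↑ True = False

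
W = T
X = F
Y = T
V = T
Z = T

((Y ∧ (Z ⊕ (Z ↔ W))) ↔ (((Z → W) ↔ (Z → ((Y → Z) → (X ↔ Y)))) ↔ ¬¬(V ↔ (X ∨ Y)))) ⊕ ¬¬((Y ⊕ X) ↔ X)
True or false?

Z ↔ W = T ↔ T = T
Z ⊕ (Z ↔ W) = T ⊕ T = F
Y ∧ (Z ⊕ (Z ↔ W)) = T ∧ F = F
Z → W = T → T = T
Y → Z = T → T = T
X ↔ Y = F ↔ T = F
(Y → Z) → (X ↔ Y) = T → F = F
Z → ((Y → Z) → (X ↔ Y)) = T → F = F
(Z → W) ↔ (Z → ((Y → Z) → (X ↔ Y))) = T ↔ F = F
X ∨ Y = F ∨ T = T
V ↔ (X ∨ Y) = T ↔ T = T
¬(V ↔ (X ∨ Y)) = ¬T = F
¬¬(V ↔ (X ∨ Y)) = ¬F = T
((Z → W) ↔ (Z → ((Y → Z) → (X ↔ Y)))) ↔ ¬¬(V ↔ (X ∨ Y)) = F ↔ T = F
(Y ∧ (Z ⊕ (Z ↔ W))) ↔ (((Z → W) ↔ (Z → ((Y → Z) → (X ↔ Y)))) ↔ ¬¬(V ↔ (X ∨ Y))) = F ↔ F = T
Y ⊕ X = T ⊕ F = T
(Y ⊕ X) ↔ X = T ↔ F = F
¬((Y ⊕ X) ↔ X) = ¬F = T
¬¬((Y ⊕ X) ↔ X) = ¬T = F
((Y ∧ (Z ⊕ (Z ↔ W))) ↔ (((Z → W) ↔ (Z → ((Y → Z) → (X ↔ Y)))) ↔ ¬¬(V ↔ (X ∨ Y)))) ⊕ ¬¬((Y ⊕ X) ↔ X) = T ⊕ F = T

T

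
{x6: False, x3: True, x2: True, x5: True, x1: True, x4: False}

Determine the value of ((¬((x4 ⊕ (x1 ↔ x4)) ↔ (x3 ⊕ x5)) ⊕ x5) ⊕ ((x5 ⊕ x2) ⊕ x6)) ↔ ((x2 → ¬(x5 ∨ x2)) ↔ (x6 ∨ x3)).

x1 ↔ x4 = True ↔ False = False
x4 ⊕ (x1 ↔ x4) = False ⊕ False = False
x3 ⊕ x5 = True ⊕ True = False
(x4 ⊕ (x1 ↔ x4)) ↔ (x3 ⊕ x5) = False ↔ False = True
¬((x4 ⊕ (x1 ↔ x4)) ↔ (x3 ⊕ x5)) = ¬True = False
¬((x4 ⊕ (x1 ↔ x4)) ↔ (x3 ⊕ x5)) ⊕ x5 = False ⊕ True = True
x5 ⊕ x2 = True ⊕ True = False
(x5 ⊕ x2) ⊕ x6 = False ⊕ False = False
(¬((x4 ⊕ (x1 ↔ x4)) ↔ (x3 ⊕ x5)) ⊕ x5) ⊕ ((x5 ⊕ x2) ⊕ x6) = True ⊕ False = True
x5 ∨ x2 = True ∨ True = True
¬(x5 ∨ x2) = ¬True = False
x2 → ¬(x5 ∨ x2) = True → False = False
x6 ∨ x3 = False ∨ True = True
(x2 → ¬(x5 ∨ x2)) ↔ (x6 ∨ x3) = False ↔ True = False
((¬((x4 ⊕ (x1 ↔ x4)) ↔ (x3 ⊕ x5)) ⊕ x5) ⊕ ((x5 ⊕ x2) ⊕ x6)) ↔ ((x2 → ¬(x5 ∨ x2)) ↔ (x6 ∨ x3)) = True ↔ False = False

False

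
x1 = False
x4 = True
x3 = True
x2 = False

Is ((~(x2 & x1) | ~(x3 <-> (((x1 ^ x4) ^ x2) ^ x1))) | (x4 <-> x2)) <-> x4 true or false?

Substituting x1=False, x4=True, x3=True, x2=False:
x2 & x1 = False & False = False
~(x2 & x1) = ~False = True
x1 ^ x4 = False ^ True = True
(x1 ^ x4) ^ x2 = True ^ False = True
((x1 ^ x4) ^ x2) ^ x1 = True ^ False = True
x3 <-> (((x1 ^ x4) ^ x2) ^ x1) = True <-> True = True
~(x3 <-> (((x1 ^ x4) ^ x2) ^ x1)) = ~True = False
~(x2 & x1) | ~(x3 <-> (((x1 ^ x4) ^ x2) ^ x1)) = True | False = True
x4 <-> x2 = True <-> False = False
(~(x2 & x1) | ~(x3 <-> (((x1 ^ x4) ^ x2) ^ x1))) | (x4 <-> x2) = True | False = True
((~(x2 & x1) | ~(x3 <-> (((x1 ^ x4) ^ x2) ^ x1))) | (x4 <-> x2)) <-> x4 = True <-> True = True

True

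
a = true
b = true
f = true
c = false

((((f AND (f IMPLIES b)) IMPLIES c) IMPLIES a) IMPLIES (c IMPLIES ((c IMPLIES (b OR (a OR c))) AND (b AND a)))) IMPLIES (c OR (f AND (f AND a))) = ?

true

f IMPLIES b = true IMPLIES true = true
f AND (f IMPLIES b) = true AND true = true
(f AND (f IMPLIES b)) IMPLIES c = true IMPLIES false = false
((f AND (f IMPLIES b)) IMPLIES c) IMPLIES a = false IMPLIES true = true
a OR c = true OR false = true
b OR (a OR c) = true OR true = true
c IMPLIES (b OR (a OR c)) = false IMPLIES true = true
b AND a = true AND true = true
(c IMPLIES (b OR (a OR c))) AND (b AND a) = true AND true = true
c IMPLIES ((c IMPLIES (b OR (a OR c))) AND (b AND a)) = false IMPLIES true = true
(((f AND (f IMPLIES b)) IMPLIES c) IMPLIES a) IMPLIES (c IMPLIES ((c IMPLIES (b OR (a OR c))) AND (b AND a))) = true IMPLIES true = true
f AND a = true AND true = true
f AND (f AND a) = true AND true = true
c OR (f AND (f AND a)) = false OR true = true
((((f AND (f IMPLIES b)) IMPLIES c) IMPLIES a) IMPLIES (c IMPLIES ((c IMPLIES (b OR (a OR c))) AND (b AND a)))) IMPLIES (c OR (f AND (f AND a))) = true IMPLIES true = true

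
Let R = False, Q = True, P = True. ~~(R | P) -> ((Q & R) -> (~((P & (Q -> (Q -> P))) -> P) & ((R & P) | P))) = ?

R | P = False | True = True
~(R | P) = ~True = False
~~(R | P) = ~False = True
Q & R = True & False = False
Q -> P = True -> True = True
Q -> (Q -> P) = True -> True = True
P & (Q -> (Q -> P)) = True & True = True
(P & (Q -> (Q -> P))) -> P = True -> True = True
~((P & (Q -> (Q -> P))) -> P) = ~True = False
R & P = False & True = False
(R & P) | P = False | True = True
~((P & (Q -> (Q -> P))) -> P) & ((R & P) | P) = False & True = False
(Q & R) -> (~((P & (Q -> (Q -> P))) -> P) & ((R & P) | P)) = False -> False = True
~~(R | P) -> ((Q & R) -> (~((P & (Q -> (Q -> P))) -> P) & ((R & P) | P))) = True -> True = True

True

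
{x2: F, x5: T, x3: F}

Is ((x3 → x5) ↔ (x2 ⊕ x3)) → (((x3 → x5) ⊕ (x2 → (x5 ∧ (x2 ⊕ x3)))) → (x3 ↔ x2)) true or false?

T

x3 → x5 = F → T = T
x2 ⊕ x3 = F ⊕ F = F
(x3 → x5) ↔ (x2 ⊕ x3) = T ↔ F = F
x3 → x5 = F → T = T
x2 ⊕ x3 = F ⊕ F = F
x5 ∧ (x2 ⊕ x3) = T ∧ F = F
x2 → (x5 ∧ (x2 ⊕ x3)) = F → F = T
(x3 → x5) ⊕ (x2 → (x5 ∧ (x2 ⊕ x3))) = T ⊕ T = F
x3 ↔ x2 = F ↔ F = T
((x3 → x5) ⊕ (x2 → (x5 ∧ (x2 ⊕ x3)))) → (x3 ↔ x2) = F → T = T
((x3 → x5) ↔ (x2 ⊕ x3)) → (((x3 → x5) ⊕ (x2 → (x5 ∧ (x2 ⊕ x3)))) → (x3 ↔ x2)) = F → T = T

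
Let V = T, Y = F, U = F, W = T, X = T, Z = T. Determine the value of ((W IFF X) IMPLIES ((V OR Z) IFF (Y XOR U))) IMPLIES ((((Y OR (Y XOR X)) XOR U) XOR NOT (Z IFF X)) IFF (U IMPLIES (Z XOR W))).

W IFF X = T IFF T = T
V OR Z = T OR T = T
Y XOR U = F XOR F = F
(V OR Z) IFF (Y XOR U) = T IFF F = F
(W IFF X) IMPLIES ((V OR Z) IFF (Y XOR U)) = T IMPLIES F = F
Y XOR X = F XOR T = T
Y OR (Y XOR X) = F OR T = T
(Y OR (Y XOR X)) XOR U = T XOR F = T
Z IFF X = T IFF T = T
NOT (Z IFF X) = NOT T = F
((Y OR (Y XOR X)) XOR U) XOR NOT (Z IFF X) = T XOR F = T
Z XOR W = T XOR T = F
U IMPLIES (Z XOR W) = F IMPLIES F = T
(((Y OR (Y XOR X)) XOR U) XOR NOT (Z IFF X)) IFF (U IMPLIES (Z XOR W)) = T IFF T = T
((W IFF X) IMPLIES ((V OR Z) IFF (Y XOR U))) IMPLIES ((((Y OR (Y XOR X)) XOR U) XOR NOT (Z IFF X)) IFF (U IMPLIES (Z XOR W))) = F IMPLIES T = T

T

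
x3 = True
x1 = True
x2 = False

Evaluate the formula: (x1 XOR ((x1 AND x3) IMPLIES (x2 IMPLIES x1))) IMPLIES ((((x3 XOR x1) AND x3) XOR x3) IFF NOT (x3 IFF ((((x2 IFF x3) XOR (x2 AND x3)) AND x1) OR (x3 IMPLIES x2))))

Substituting x3=True, x1=True, x2=False:
x1 AND x3 = True AND True = True
x2 IMPLIES x1 = False IMPLIES True = True
(x1 AND x3) IMPLIES (x2 IMPLIES x1) = True IMPLIES True = True
x1 XOR ((x1 AND x3) IMPLIES (x2 IMPLIES x1)) = True XOR True = False
x3 XOR x1 = True XOR True = False
(x3 XOR x1) AND x3 = False AND True = False
((x3 XOR x1) AND x3) XOR x3 = False XOR True = True
x2 IFF x3 = False IFF True = False
x2 AND x3 = False AND True = False
(x2 IFF x3) XOR (x2 AND x3) = False XOR False = False
((x2 IFF x3) XOR (x2 AND x3)) AND x1 = False AND True = False
x3 IMPLIES x2 = True IMPLIES False = False
(((x2 IFF x3) XOR (x2 AND x3)) AND x1) OR (x3 IMPLIES x2) = False OR False = False
x3 IFF ((((x2 IFF x3) XOR (x2 AND x3)) AND x1) OR (x3 IMPLIES x2)) = True IFF False = False
NOT (x3 IFF ((((x2 IFF x3) XOR (x2 AND x3)) AND x1) OR (x3 IMPLIES x2))) = NOT False = True
(((x3 XOR x1) AND x3) XOR x3) IFF NOT (x3 IFF ((((x2 IFF x3) XOR (x2 AND x3)) AND x1) OR (x3 IMPLIES x2))) = True IFF True = True
(x1 XOR ((x1 AND x3) IMPLIES (x2 IMPLIES x1))) IMPLIES ((((x3 XOR x1) AND x3) XOR x3) IFF NOT (x3 IFF ((((x2 IFF x3) XOR (x2 AND x3)) AND x1) OR (x3 IMPLIES x2)))) = False IMPLIES True = True

True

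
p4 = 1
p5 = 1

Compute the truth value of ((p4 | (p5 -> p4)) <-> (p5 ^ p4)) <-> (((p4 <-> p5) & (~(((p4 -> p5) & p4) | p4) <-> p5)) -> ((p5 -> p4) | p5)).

0

p5 -> p4 = 1 -> 1 = 1
p4 | (p5 -> p4) = 1 | 1 = 1
p5 ^ p4 = 1 ^ 1 = 0
(p4 | (p5 -> p4)) <-> (p5 ^ p4) = 1 <-> 0 = 0
p4 <-> p5 = 1 <-> 1 = 1
p4 -> p5 = 1 -> 1 = 1
(p4 -> p5) & p4 = 1 & 1 = 1
((p4 -> p5) & p4) | p4 = 1 | 1 = 1
~(((p4 -> p5) & p4) | p4) = ~1 = 0
~(((p4 -> p5) & p4) | p4) <-> p5 = 0 <-> 1 = 0
(p4 <-> p5) & (~(((p4 -> p5) & p4) | p4) <-> p5) = 1 & 0 = 0
p5 -> p4 = 1 -> 1 = 1
(p5 -> p4) | p5 = 1 | 1 = 1
((p4 <-> p5) & (~(((p4 -> p5) & p4) | p4) <-> p5)) -> ((p5 -> p4) | p5) = 0 -> 1 = 1
((p4 | (p5 -> p4)) <-> (p5 ^ p4)) <-> (((p4 <-> p5) & (~(((p4 -> p5) & p4) | p4) <-> p5)) -> ((p5 -> p4) | p5)) = 0 <-> 1 = 0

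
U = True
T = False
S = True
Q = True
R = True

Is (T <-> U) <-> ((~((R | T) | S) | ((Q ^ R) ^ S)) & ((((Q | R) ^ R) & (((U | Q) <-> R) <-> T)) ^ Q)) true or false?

False

Substituting U=True, T=False, S=True, Q=True, R=True:
T <-> U = False <-> True = False
R | T = True | False = True
(R | T) | S = True | True = True
~((R | T) | S) = ~True = False
Q ^ R = True ^ True = False
(Q ^ R) ^ S = False ^ True = True
~((R | T) | S) | ((Q ^ R) ^ S) = False | True = True
Q | R = True | True = True
(Q | R) ^ R = True ^ True = False
U | Q = True | True = True
(U | Q) <-> R = True <-> True = True
((U | Q) <-> R) <-> T = True <-> False = False
((Q | R) ^ R) & (((U | Q) <-> R) <-> T) = False & False = False
(((Q | R) ^ R) & (((U | Q) <-> R) <-> T)) ^ Q = False ^ True = True
(~((R | T) | S) | ((Q ^ R) ^ S)) & ((((Q | R) ^ R) & (((U | Q) <-> R) <-> T)) ^ Q) = True & True = True
(T <-> U) <-> ((~((R | T) | S) | ((Q ^ R) ^ S)) & ((((Q | R) ^ R) & (((U | Q) <-> R) <-> T)) ^ Q)) = False <-> True = False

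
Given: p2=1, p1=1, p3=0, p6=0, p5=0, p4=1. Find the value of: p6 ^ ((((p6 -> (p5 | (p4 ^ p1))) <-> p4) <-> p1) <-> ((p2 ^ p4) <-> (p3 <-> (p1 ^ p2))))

p4 ^ p1 = 1 ^ 1 = 0
p5 | (p4 ^ p1) = 0 | 0 = 0
p6 -> (p5 | (p4 ^ p1)) = 0 -> 0 = 1
(p6 -> (p5 | (p4 ^ p1))) <-> p4 = 1 <-> 1 = 1
((p6 -> (p5 | (p4 ^ p1))) <-> p4) <-> p1 = 1 <-> 1 = 1
p2 ^ p4 = 1 ^ 1 = 0
p1 ^ p2 = 1 ^ 1 = 0
p3 <-> (p1 ^ p2) = 0 <-> 0 = 1
(p2 ^ p4) <-> (p3 <-> (p1 ^ p2)) = 0 <-> 1 = 0
(((p6 -> (p5 | (p4 ^ p1))) <-> p4) <-> p1) <-> ((p2 ^ p4) <-> (p3 <-> (p1 ^ p2))) = 1 <-> 0 = 0
p6 ^ ((((p6 -> (p5 | (p4 ^ p1))) <-> p4) <-> p1) <-> ((p2 ^ p4) <-> (p3 <-> (p1 ^ p2)))) = 0 ^ 0 = 0

0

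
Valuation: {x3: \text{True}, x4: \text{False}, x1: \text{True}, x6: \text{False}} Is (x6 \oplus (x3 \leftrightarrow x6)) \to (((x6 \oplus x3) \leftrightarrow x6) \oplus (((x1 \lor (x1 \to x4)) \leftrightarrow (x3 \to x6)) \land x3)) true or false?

Substituting x3=\text{True}, x4=\text{False}, x1=\text{True}, x6=\text{False}:
x3 \leftrightarrow x6 = \text{True} \leftrightarrow \text{False} = \text{False}
x6 \oplus (x3 \leftrightarrow x6) = \text{False} \oplus \text{False} = \text{False}
x6 \oplus x3 = \text{False} \oplus \text{True} = \text{True}
(x6 \oplus x3) \leftrightarrow x6 = \text{True} \leftrightarrow \text{False} = \text{False}
x1 \to x4 = \text{True} \to \text{False} = \text{False}
x1 \lor (x1 \to x4) = \text{True} \lor \text{False} = \text{True}
x3 \to x6 = \text{True} \to \text{False} = \text{False}
(x1 \lor (x1 \to x4)) \leftrightarrow (x3 \to x6) = \text{True} \leftrightarrow \text{False} = \text{False}
((x1 \lor (x1 \to x4)) \leftrightarrow (x3 \to x6)) \land x3 = \text{False} \land \text{True} = \text{False}
((x6 \oplus x3) \leftrightarrow x6) \oplus (((x1 \lor (x1 \to x4)) \leftrightarrow (x3 \to x6)) \land x3) = \text{False} \oplus \text{False} = \text{False}
(x6 \oplus (x3 \leftrightarrow x6)) \to (((x6 \oplus x3) \leftrightarrow x6) \oplus (((x1 \lor (x1 \to x4)) \leftrightarrow (x3 \to x6)) \land x3)) = \text{False} \to \text{False} = \text{True}

\text{True}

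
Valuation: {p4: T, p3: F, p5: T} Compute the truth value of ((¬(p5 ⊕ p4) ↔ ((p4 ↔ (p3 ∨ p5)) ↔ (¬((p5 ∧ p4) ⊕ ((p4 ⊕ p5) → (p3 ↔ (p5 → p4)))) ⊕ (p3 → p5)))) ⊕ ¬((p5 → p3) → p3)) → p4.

p5 ⊕ p4 = T ⊕ T = F
¬(p5 ⊕ p4) = ¬F = T
p3 ∨ p5 = F ∨ T = T
p4 ↔ (p3 ∨ p5) = T ↔ T = T
p5 ∧ p4 = T ∧ T = T
p4 ⊕ p5 = T ⊕ T = F
p5 → p4 = T → T = T
p3 ↔ (p5 → p4) = F ↔ T = F
(p4 ⊕ p5) → (p3 ↔ (p5 → p4)) = F → F = T
(p5 ∧ p4) ⊕ ((p4 ⊕ p5) → (p3 ↔ (p5 → p4))) = T ⊕ T = F
¬((p5 ∧ p4) ⊕ ((p4 ⊕ p5) → (p3 ↔ (p5 → p4)))) = ¬F = T
p3 → p5 = F → T = T
¬((p5 ∧ p4) ⊕ ((p4 ⊕ p5) → (p3 ↔ (p5 → p4)))) ⊕ (p3 → p5) = T ⊕ T = F
(p4 ↔ (p3 ∨ p5)) ↔ (¬((p5 ∧ p4) ⊕ ((p4 ⊕ p5) → (p3 ↔ (p5 → p4)))) ⊕ (p3 → p5)) = T ↔ F = F
¬(p5 ⊕ p4) ↔ ((p4 ↔ (p3 ∨ p5)) ↔ (¬((p5 ∧ p4) ⊕ ((p4 ⊕ p5) → (p3 ↔ (p5 → p4)))) ⊕ (p3 → p5))) = T ↔ F = F
p5 → p3 = T → F = F
(p5 → p3) → p3 = F → F = T
¬((p5 → p3) → p3) = ¬T = F
(¬(p5 ⊕ p4) ↔ ((p4 ↔ (p3 ∨ p5)) ↔ (¬((p5 ∧ p4) ⊕ ((p4 ⊕ p5) → (p3 ↔ (p5 → p4)))) ⊕ (p3 → p5)))) ⊕ ¬((p5 → p3) → p3) = F ⊕ F = F
((¬(p5 ⊕ p4) ↔ ((p4 ↔ (p3 ∨ p5)) ↔ (¬((p5 ∧ p4) ⊕ ((p4 ⊕ p5) → (p3 ↔ (p5 → p4)))) ⊕ (p3 → p5)))) ⊕ ¬((p5 → p3) → p3)) → p4 = F → T = T

T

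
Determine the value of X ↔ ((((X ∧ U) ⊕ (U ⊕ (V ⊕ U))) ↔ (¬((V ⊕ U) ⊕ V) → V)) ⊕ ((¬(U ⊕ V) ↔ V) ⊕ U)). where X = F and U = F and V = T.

F

X ∧ U = F ∧ F = F
V ⊕ U = T ⊕ F = T
U ⊕ (V ⊕ U) = F ⊕ T = T
(X ∧ U) ⊕ (U ⊕ (V ⊕ U)) = F ⊕ T = T
V ⊕ U = T ⊕ F = T
(V ⊕ U) ⊕ V = T ⊕ T = F
¬((V ⊕ U) ⊕ V) = ¬F = T
¬((V ⊕ U) ⊕ V) → V = T → T = T
((X ∧ U) ⊕ (U ⊕ (V ⊕ U))) ↔ (¬((V ⊕ U) ⊕ V) → V) = T ↔ T = T
U ⊕ V = F ⊕ T = T
¬(U ⊕ V) = ¬T = F
¬(U ⊕ V) ↔ V = F ↔ T = F
(¬(U ⊕ V) ↔ V) ⊕ U = F ⊕ F = F
(((X ∧ U) ⊕ (U ⊕ (V ⊕ U))) ↔ (¬((V ⊕ U) ⊕ V) → V)) ⊕ ((¬(U ⊕ V) ↔ V) ⊕ U) = T ⊕ F = T
X ↔ ((((X ∧ U) ⊕ (U ⊕ (V ⊕ U))) ↔ (¬((V ⊕ U) ⊕ V) → V)) ⊕ ((¬(U ⊕ V) ↔ V) ⊕ U)) = F ↔ T = F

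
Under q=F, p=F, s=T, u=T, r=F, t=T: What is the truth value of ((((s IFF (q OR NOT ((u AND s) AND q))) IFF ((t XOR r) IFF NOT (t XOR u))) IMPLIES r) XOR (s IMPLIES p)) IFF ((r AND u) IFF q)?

F

Substituting q=F, p=F, s=T, u=T, r=F, t=T:
u AND s = T AND T = T
(u AND s) AND q = T AND F = F
NOT ((u AND s) AND q) = NOT F = T
q OR NOT ((u AND s) AND q) = F OR T = T
s IFF (q OR NOT ((u AND s) AND q)) = T IFF T = T
t XOR r = T XOR F = T
t XOR u = T XOR T = F
NOT (t XOR u) = NOT F = T
(t XOR r) IFF NOT (t XOR u) = T IFF T = T
(s IFF (q OR NOT ((u AND s) AND q))) IFF ((t XOR r) IFF NOT (t XOR u)) = T IFF T = T
((s IFF (q OR NOT ((u AND s) AND q))) IFF ((t XOR r) IFF NOT (t XOR u))) IMPLIES r = T IMPLIES F = F
s IMPLIES p = T IMPLIES F = F
(((s IFF (q OR NOT ((u AND s) AND q))) IFF ((t XOR r) IFF NOT (t XOR u))) IMPLIES r) XOR (s IMPLIES p) = F XOR F = F
r AND u = F AND T = F
(r AND u) IFF q = F IFF F = T
((((s IFF (q OR NOT ((u AND s) AND q))) IFF ((t XOR r) IFF NOT (t XOR u))) IMPLIES r) XOR (s IMPLIES p)) IFF ((r AND u) IFF q) = F IFF T = F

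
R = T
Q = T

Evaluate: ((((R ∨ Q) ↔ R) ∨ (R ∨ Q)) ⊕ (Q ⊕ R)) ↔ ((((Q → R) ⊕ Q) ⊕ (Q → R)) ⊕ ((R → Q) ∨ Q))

F

R ∨ Q = T ∨ T = T
(R ∨ Q) ↔ R = T ↔ T = T
R ∨ Q = T ∨ T = T
((R ∨ Q) ↔ R) ∨ (R ∨ Q) = T ∨ T = T
Q ⊕ R = T ⊕ T = F
(((R ∨ Q) ↔ R) ∨ (R ∨ Q)) ⊕ (Q ⊕ R) = T ⊕ F = T
Q → R = T → T = T
(Q → R) ⊕ Q = T ⊕ T = F
Q → R = T → T = T
((Q → R) ⊕ Q) ⊕ (Q → R) = F ⊕ T = T
R → Q = T → T = T
(R → Q) ∨ Q = T ∨ T = T
(((Q → R) ⊕ Q) ⊕ (Q → R)) ⊕ ((R → Q) ∨ Q) = T ⊕ T = F
((((R ∨ Q) ↔ R) ∨ (R ∨ Q)) ⊕ (Q ⊕ R)) ↔ ((((Q → R) ⊕ Q) ⊕ (Q → R)) ⊕ ((R → Q) ∨ Q)) = T ↔ F = F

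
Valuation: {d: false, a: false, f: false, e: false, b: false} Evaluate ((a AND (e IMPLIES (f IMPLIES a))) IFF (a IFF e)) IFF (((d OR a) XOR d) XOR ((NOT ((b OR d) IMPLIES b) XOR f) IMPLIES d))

false

Substituting d=false, a=false, f=false, e=false, b=false:
f IMPLIES a = false IMPLIES false = true
e IMPLIES (f IMPLIES a) = false IMPLIES true = true
a AND (e IMPLIES (f IMPLIES a)) = false AND true = false
a IFF e = false IFF false = true
(a AND (e IMPLIES (f IMPLIES a))) IFF (a IFF e) = false IFF true = false
d OR a = false OR false = false
(d OR a) XOR d = false XOR false = false
b OR d = false OR false = false
(b OR d) IMPLIES b = false IMPLIES false = true
NOT ((b OR d) IMPLIES b) = NOT true = false
NOT ((b OR d) IMPLIES b) XOR f = false XOR false = false
(NOT ((b OR d) IMPLIES b) XOR f) IMPLIES d = false IMPLIES false = true
((d OR a) XOR d) XOR ((NOT ((b OR d) IMPLIES b) XOR f) IMPLIES d) = false XOR true = true
((a AND (e IMPLIES (f IMPLIES a))) IFF (a IFF e)) IFF (((d OR a) XOR d) XOR ((NOT ((b OR d) IMPLIES b) XOR f) IMPLIES d)) = false IFF true = false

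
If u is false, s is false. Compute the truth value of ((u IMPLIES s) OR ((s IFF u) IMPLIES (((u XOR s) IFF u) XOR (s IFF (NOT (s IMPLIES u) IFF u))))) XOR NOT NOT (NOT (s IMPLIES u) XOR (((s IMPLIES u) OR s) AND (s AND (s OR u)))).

Substituting u=False, s=False:
u IMPLIES s = False IMPLIES False = True
s IFF u = False IFF False = True
u XOR s = False XOR False = False
(u XOR s) IFF u = False IFF False = True
s IMPLIES u = False IMPLIES False = True
NOT (s IMPLIES u) = NOT True = False
NOT (s IMPLIES u) IFF u = False IFF False = True
s IFF (NOT (s IMPLIES u) IFF u) = False IFF True = False
((u XOR s) IFF u) XOR (s IFF (NOT (s IMPLIES u) IFF u)) = True XOR False = True
(s IFF u) IMPLIES (((u XOR s) IFF u) XOR (s IFF (NOT (s IMPLIES u) IFF u))) = True IMPLIES True = True
(u IMPLIES s) OR ((s IFF u) IMPLIES (((u XOR s) IFF u) XOR (s IFF (NOT (s IMPLIES u) IFF u)))) = True OR True = True
s IMPLIES u = False IMPLIES False = True
NOT (s IMPLIES u) = NOT True = False
s IMPLIES u = False IMPLIES False = True
(s IMPLIES u) OR s = True OR False = True
s OR u = False OR False = False
s AND (s OR u) = False AND False = False
((s IMPLIES u) OR s) AND (s AND (s OR u)) = True AND False = False
NOT (s IMPLIES u) XOR (((s IMPLIES u) OR s) AND (s AND (s OR u))) = False XOR False = False
NOT (NOT (s IMPLIES u) XOR (((s IMPLIES u) OR s) AND (s AND (s OR u)))) = NOT False = True
NOT NOT (NOT (s IMPLIES u) XOR (((s IMPLIES u) OR s) AND (s AND (s OR u)))) = NOT True = False
((u IMPLIES s) OR ((s IFF u) IMPLIES (((u XOR s) IFF u) XOR (s IFF (NOT (s IMPLIES u) IFF u))))) XOR NOT NOT (NOT (s IMPLIES u) XOR (((s IMPLIES u) OR s) AND (s AND (s OR u)))) = True XOR False = True

True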